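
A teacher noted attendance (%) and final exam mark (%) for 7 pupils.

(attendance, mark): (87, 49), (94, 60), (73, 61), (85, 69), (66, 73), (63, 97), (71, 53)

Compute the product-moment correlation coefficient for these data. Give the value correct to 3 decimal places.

n = 7, Σx = 539, Σy = 462, Σx² = 42325, Σy² = 32030, Σxy = 34913
nΣxy − ΣxΣy = 244391 − 249018 = -4627
nΣx² − (Σx)² = 296275 − 290521 = 5754; nΣy² − (Σy)² = 224210 − 213444 = 10766
r = -4627 / √(5754 × 10766) = -4627 / 7870.6775 ≈ -0.588

-0.588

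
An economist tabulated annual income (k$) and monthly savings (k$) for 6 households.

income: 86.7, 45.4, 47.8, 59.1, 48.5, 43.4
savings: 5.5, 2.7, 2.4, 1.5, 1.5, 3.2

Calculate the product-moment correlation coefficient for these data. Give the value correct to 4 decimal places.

0.7234

n = 6, Σx = 330.9, Σy = 16.8, Σx² = 19591.51, Σy² = 58.04, Σxy = 1014.43
nΣxy − ΣxΣy = 6086.58 − 5559.12 = 527.46
nΣx² − (Σx)² = 117549.06 − 109494.81 = 8054.25; nΣy² − (Σy)² = 348.24 − 282.24 = 66
r = 527.46 / √(8054.25 × 66) = 527.46 / 729.0957 ≈ 0.7234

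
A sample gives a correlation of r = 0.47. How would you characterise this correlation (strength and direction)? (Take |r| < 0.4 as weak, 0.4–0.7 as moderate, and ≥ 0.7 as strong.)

r = 0.47 > 0 so the relationship is positive.
|r| = 0.47, which falls in the moderate range.

moderate positive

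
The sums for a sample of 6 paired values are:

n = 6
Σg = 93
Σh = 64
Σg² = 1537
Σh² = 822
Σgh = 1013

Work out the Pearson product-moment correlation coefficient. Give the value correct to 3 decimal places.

0.182

r = (nΣgh − ΣgΣh) / √[(nΣg² − (Σg)²)(nΣh² − (Σh)²)]
Numerator: 6×1013 − 93×64 = 126
Denominator: √[(9222 − 8649)(4932 − 4096)] = √[573 × 836] = 692.1185
r = 126 / 692.1185 ≈ 0.182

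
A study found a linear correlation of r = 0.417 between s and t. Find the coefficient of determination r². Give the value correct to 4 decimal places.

r² = (0.417)² = 0.1739

0.1739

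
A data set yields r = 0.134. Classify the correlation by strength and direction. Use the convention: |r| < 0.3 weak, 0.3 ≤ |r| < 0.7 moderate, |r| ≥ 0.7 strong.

r = 0.134 > 0 so the relationship is positive.
|r| = 0.134, which falls in the weak range.

weak positive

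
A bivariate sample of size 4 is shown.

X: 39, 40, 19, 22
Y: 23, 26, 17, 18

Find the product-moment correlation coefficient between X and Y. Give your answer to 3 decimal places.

n = 4, ΣX = 120, ΣY = 84, ΣX² = 3966, ΣY² = 1818, ΣXY = 2656
nΣXY − ΣXΣY = 10624 − 10080 = 544
nΣX² − (ΣX)² = 15864 − 14400 = 1464; nΣY² − (ΣY)² = 7272 − 7056 = 216
r = 544 / √(1464 × 216) = 544 / 562.3380 ≈ 0.967

0.967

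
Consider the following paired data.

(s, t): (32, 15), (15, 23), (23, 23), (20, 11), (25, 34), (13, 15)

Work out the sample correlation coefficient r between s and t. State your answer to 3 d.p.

0.131

n = 6, Σs = 128, Σt = 121, Σs² = 2972, Σt² = 2785, Σst = 2619
nΣst − ΣsΣt = 15714 − 15488 = 226
nΣs² − (Σs)² = 17832 − 16384 = 1448; nΣt² − (Σt)² = 16710 − 14641 = 2069
r = 226 / √(1448 × 2069) = 226 / 1730.8703 ≈ 0.131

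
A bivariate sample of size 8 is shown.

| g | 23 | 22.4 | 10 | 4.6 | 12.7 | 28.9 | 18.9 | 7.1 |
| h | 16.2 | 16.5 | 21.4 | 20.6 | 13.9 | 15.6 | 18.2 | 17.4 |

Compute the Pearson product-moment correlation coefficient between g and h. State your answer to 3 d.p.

-0.551

n = 8, Σg = 127.6, Σh = 139.8, Σg² = 2556.04, Σh² = 2487.58, Σgh = 2145.85
nΣgh − ΣgΣh = 17166.8 − 17838.48 = -671.68
nΣg² − (Σg)² = 20448.32 − 16281.76 = 4166.56; nΣh² − (Σh)² = 19900.64 − 19544.04 = 356.6
r = -671.68 / √(4166.56 × 356.6) = -671.68 / 1218.9320 ≈ -0.551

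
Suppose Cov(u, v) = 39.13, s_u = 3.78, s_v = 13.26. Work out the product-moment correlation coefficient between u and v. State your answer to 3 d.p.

r = Cov(u,v) / (s_u · s_v) = 39.13 / (3.78 × 13.26)
  = 39.13 / 50.1228 ≈ 0.781

0.781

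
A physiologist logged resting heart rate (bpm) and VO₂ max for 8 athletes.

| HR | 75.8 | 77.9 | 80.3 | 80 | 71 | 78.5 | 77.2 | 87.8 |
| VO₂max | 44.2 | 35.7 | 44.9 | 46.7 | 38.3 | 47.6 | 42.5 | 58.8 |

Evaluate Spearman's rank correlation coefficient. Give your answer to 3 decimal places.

0.738

Rank HR: 2, 4, 7, 6, 1, 5, 3, 8
Rank VO₂max: 4, 1, 5, 6, 2, 7, 3, 8
d = rank(HR) − rank(VO₂max): -2, 3, 2, 0, -1, -2, 0, 0; Σd² = 22
ρ = 1 − 6Σd² / [n(n²−1)] = 1 − 6×22 / (8×63) = 1 − 132/504 ≈ 0.738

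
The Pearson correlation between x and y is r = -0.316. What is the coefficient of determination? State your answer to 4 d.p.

r² = (-0.316)² = 0.0999

0.0999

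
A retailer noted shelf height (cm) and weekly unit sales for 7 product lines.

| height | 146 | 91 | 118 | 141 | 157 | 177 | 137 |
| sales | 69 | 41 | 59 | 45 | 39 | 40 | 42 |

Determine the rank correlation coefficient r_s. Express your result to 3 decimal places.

Rank height: 5, 1, 2, 4, 6, 7, 3
Rank sales: 7, 3, 6, 5, 1, 2, 4
d = rank(height) − rank(sales): -2, -2, -4, -1, 5, 5, -1; Σd² = 76
ρ = 1 − 6Σd² / [n(n²−1)] = 1 − 6×76 / (7×48) = 1 − 456/336 ≈ -0.357

-0.357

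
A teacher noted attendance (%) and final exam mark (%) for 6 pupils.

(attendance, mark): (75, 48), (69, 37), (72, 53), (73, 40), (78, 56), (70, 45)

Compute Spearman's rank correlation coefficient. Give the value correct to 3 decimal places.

Rank attendance: 5, 1, 3, 4, 6, 2
Rank mark: 4, 1, 5, 2, 6, 3
d = rank(attendance) − rank(mark): 1, 0, -2, 2, 0, -1; Σd² = 10
ρ = 1 − 6Σd² / [n(n²−1)] = 1 − 6×10 / (6×35) = 1 − 60/210 ≈ 0.714

0.714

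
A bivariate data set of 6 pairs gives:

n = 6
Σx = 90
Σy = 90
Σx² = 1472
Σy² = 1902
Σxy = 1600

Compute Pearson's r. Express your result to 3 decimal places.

r = (nΣxy − ΣxΣy) / √[(nΣx² − (Σx)²)(nΣy² − (Σy)²)]
Numerator: 6×1600 − 90×90 = 1500
Denominator: √[(8832 − 8100)(11412 − 8100)] = √[732 × 3312] = 1557.0434
r = 1500 / 1557.0434 ≈ 0.963

0.963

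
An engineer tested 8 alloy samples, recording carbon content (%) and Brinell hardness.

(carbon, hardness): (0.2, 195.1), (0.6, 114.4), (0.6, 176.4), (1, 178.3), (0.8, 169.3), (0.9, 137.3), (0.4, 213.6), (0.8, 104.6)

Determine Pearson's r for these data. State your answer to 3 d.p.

-0.471

n = 8, Σx = 5.3, Σy = 1289, Σx² = 4.01, Σy² = 218139.12, Σxy = 819.93
nΣxy − ΣxΣy = 6559.44 − 6831.7 = -272.26
nΣx² − (Σx)² = 32.08 − 28.09 = 3.99; nΣy² − (Σy)² = 1745112.96 − 1661521 = 83591.96
r = -272.26 / √(3.99 × 83591.96) = -272.26 / 577.5222 ≈ -0.471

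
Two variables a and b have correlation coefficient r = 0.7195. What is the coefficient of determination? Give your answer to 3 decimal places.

0.518

r² = (0.7195)² = 0.518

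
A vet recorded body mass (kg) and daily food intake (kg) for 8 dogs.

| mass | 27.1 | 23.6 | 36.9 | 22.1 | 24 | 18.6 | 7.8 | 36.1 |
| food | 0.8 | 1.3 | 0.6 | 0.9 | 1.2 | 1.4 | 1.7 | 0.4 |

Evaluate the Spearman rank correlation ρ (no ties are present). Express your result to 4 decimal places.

-0.9048

Rank mass: 6, 4, 8, 3, 5, 2, 1, 7
Rank food: 3, 6, 2, 4, 5, 7, 8, 1
d = rank(mass) − rank(food): 3, -2, 6, -1, 0, -5, -7, 6; Σd² = 160
ρ = 1 − 6Σd² / [n(n²−1)] = 1 − 6×160 / (8×63) = 1 − 960/504 ≈ -0.9048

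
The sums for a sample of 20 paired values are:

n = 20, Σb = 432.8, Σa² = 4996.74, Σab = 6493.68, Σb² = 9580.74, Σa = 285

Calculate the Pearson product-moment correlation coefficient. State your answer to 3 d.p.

0.728

r = (nΣab − ΣaΣb) / √[(nΣa² − (Σa)²)(nΣb² − (Σb)²)]
Numerator: 20×6493.68 − 285×432.8 = 6525.6
Denominator: √[(99934.8 − 81225)(191614.8 − 187315.84)] = √[18709.8 × 4298.96] = 8968.4269
r = 6525.6 / 8968.4269 ≈ 0.728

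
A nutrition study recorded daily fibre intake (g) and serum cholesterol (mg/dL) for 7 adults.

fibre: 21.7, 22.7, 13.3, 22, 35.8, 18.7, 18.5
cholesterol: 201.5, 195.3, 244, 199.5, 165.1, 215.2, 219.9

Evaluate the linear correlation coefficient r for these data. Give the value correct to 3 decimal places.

n = 7, Σx = 152.7, Σy = 1440.5, Σx² = 3620.65, Σy² = 300005.65, Σxy = 30443.03
nΣxy − ΣxΣy = 213101.21 − 219964.35 = -6863.14
nΣx² − (Σx)² = 25344.55 − 23317.29 = 2027.26; nΣy² − (Σy)² = 2100039.55 − 2075040.25 = 24999.3
r = -6863.14 / √(2027.26 × 24999.3) = -6863.14 / 7118.9944 ≈ -0.964

-0.964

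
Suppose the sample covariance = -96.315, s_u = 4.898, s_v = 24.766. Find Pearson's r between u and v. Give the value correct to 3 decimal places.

r = Cov(u,v) / (s_u · s_v) = -96.315 / (4.898 × 24.766)
  = -96.315 / 121.3039 ≈ -0.794

-0.794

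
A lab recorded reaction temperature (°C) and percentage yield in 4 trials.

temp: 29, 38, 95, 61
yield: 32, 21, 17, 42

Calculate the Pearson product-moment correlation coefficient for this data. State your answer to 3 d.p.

-0.342

n = 4, Σx = 223, Σy = 112, Σx² = 15031, Σy² = 3518, Σxy = 5903
nΣxy − ΣxΣy = 23612 − 24976 = -1364
nΣx² − (Σx)² = 60124 − 49729 = 10395; nΣy² − (Σy)² = 14072 − 12544 = 1528
r = -1364 / √(10395 × 1528) = -1364 / 3985.4184 ≈ -0.342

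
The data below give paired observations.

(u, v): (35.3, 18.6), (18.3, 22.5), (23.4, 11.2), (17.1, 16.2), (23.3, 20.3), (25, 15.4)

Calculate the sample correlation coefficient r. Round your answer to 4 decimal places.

n = 6, Σu = 142.4, Σv = 104.2, Σu² = 3588.84, Σv² = 1889.34, Σuv = 2465.42
nΣuv − ΣuΣv = 14792.52 − 14838.08 = -45.56
nΣu² − (Σu)² = 21533.04 − 20277.76 = 1255.28; nΣv² − (Σv)² = 11336.04 − 10857.64 = 478.4
r = -45.56 / √(1255.28 × 478.4) = -45.56 / 774.9361 ≈ -0.0588

-0.0588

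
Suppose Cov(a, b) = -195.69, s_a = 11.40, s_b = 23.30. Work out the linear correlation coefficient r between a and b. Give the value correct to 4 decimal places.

r = Cov(a,b) / (s_a · s_b) = -195.69 / (11.40 × 23.30)
  = -195.69 / 265.6200 ≈ -0.7367

-0.7367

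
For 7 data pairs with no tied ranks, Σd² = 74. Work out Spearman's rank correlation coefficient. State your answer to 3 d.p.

-0.321

ρ = 1 − 6Σd² / [n(n²−1)] = 1 − 6×74 / (7×48)
  = 1 − 444/336 = 1 − 1.3214 ≈ -0.321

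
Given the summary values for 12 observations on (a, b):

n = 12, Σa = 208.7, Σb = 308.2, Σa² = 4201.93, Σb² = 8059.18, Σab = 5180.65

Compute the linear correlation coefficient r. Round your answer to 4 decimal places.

r = (nΣab − ΣaΣb) / √[(nΣa² − (Σa)²)(nΣb² − (Σb)²)]
Numerator: 12×5180.65 − 208.7×308.2 = -2153.54
Denominator: √[(50423.16 − 43555.69)(96710.16 − 94987.24)] = √[6867.47 × 1722.92] = 3439.7822
r = -2153.54 / 3439.7822 ≈ -0.6261

-0.6261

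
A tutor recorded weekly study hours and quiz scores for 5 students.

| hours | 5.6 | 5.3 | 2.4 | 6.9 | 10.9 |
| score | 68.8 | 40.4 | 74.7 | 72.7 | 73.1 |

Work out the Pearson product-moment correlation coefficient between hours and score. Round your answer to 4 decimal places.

n = 5, Σx = 31.1, Σy = 329.7, Σx² = 231.63, Σy² = 22574.59, Σxy = 2077.1
nΣxy − ΣxΣy = 10385.5 − 10253.67 = 131.83
nΣx² − (Σx)² = 1158.15 − 967.21 = 190.94; nΣy² − (Σy)² = 112872.95 − 108702.09 = 4170.86
r = 131.83 / √(190.94 × 4170.86) = 131.83 / 892.4035 ≈ 0.1477

0.1477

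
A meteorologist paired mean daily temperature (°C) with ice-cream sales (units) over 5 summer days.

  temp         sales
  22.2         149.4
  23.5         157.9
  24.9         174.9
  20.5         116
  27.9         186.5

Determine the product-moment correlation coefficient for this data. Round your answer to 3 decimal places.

n = 5, Σx = 119, Σy = 784.7, Σx² = 2863.76, Σy² = 126081.03, Σxy = 18963.69
nΣxy − ΣxΣy = 94818.45 − 93379.3 = 1439.15
nΣx² − (Σx)² = 14318.8 − 14161 = 157.8; nΣy² − (Σy)² = 630405.15 − 615754.09 = 14651.06
r = 1439.15 / √(157.8 × 14651.06) = 1439.15 / 1520.5056 ≈ 0.946

0.946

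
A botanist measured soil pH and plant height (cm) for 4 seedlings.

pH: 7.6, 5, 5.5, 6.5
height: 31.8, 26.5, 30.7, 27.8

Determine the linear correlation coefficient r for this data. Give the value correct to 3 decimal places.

0.635

n = 4, Σx = 24.6, Σy = 116.8, Σx² = 155.26, Σy² = 3428.82, Σxy = 723.73
nΣxy − ΣxΣy = 2894.92 − 2873.28 = 21.64
nΣx² − (Σx)² = 621.04 − 605.16 = 15.88; nΣy² − (Σy)² = 13715.28 − 13642.24 = 73.04
r = 21.64 / √(15.88 × 73.04) = 21.64 / 34.0569 ≈ 0.635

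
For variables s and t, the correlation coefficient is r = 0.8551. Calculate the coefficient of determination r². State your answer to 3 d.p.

r² = (0.8551)² = 0.731

0.731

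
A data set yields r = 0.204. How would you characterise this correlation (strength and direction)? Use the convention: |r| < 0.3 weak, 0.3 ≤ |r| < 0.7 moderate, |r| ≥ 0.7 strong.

r = 0.204 > 0 so the relationship is positive.
|r| = 0.204, which falls in the weak range.

weak positive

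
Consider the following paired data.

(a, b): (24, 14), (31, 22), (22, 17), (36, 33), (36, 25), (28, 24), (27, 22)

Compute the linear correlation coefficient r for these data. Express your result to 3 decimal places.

n = 7, Σa = 204, Σb = 157, Σa² = 6126, Σb² = 3743, Σab = 4746
nΣab − ΣaΣb = 33222 − 32028 = 1194
nΣa² − (Σa)² = 42882 − 41616 = 1266; nΣb² − (Σb)² = 26201 − 24649 = 1552
r = 1194 / √(1266 × 1552) = 1194 / 1401.7247 ≈ 0.852

0.852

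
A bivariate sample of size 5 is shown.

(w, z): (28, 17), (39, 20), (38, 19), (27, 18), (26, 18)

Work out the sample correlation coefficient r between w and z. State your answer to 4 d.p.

0.8566

n = 5, Σw = 158, Σz = 92, Σw² = 5154, Σz² = 1698, Σwz = 2932
nΣwz − ΣwΣz = 14660 − 14536 = 124
nΣw² − (Σw)² = 25770 − 24964 = 806; nΣz² − (Σz)² = 8490 − 8464 = 26
r = 124 / √(806 × 26) = 124 / 144.7619 ≈ 0.8566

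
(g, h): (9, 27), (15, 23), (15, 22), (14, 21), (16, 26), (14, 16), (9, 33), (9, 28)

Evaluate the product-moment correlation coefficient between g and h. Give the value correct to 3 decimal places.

-0.664

n = 8, Σg = 101, Σh = 196, Σg² = 1341, Σh² = 4988, Σgh = 2401
nΣgh − ΣgΣh = 19208 − 19796 = -588
nΣg² − (Σg)² = 10728 − 10201 = 527; nΣh² − (Σh)² = 39904 − 38416 = 1488
r = -588 / √(527 × 1488) = -588 / 885.5371 ≈ -0.664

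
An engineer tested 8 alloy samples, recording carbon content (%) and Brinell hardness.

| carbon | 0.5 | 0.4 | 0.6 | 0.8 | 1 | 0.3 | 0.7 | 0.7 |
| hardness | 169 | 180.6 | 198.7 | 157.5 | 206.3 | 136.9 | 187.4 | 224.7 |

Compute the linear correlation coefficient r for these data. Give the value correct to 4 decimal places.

n = 8, Σx = 5, Σy = 1461.1, Σx² = 3.48, Σy² = 272375.45, Σxy = 937.8
nΣxy − ΣxΣy = 7502.4 − 7305.5 = 196.9
nΣx² − (Σx)² = 27.84 − 25 = 2.84; nΣy² − (Σy)² = 2179003.6 − 2134813.21 = 44190.39
r = 196.9 / √(2.84 × 44190.39) = 196.9 / 354.2608 ≈ 0.5558

0.5558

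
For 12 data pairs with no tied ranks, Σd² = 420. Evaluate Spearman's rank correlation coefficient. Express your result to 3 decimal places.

-0.469

ρ = 1 − 6Σd² / [n(n²−1)] = 1 − 6×420 / (12×143)
  = 1 − 2520/1716 = 1 − 1.4685 ≈ -0.469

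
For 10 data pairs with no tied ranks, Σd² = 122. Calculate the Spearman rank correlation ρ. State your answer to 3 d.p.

0.261

ρ = 1 − 6Σd² / [n(n²−1)] = 1 − 6×122 / (10×99)
  = 1 − 732/990 = 1 − 0.7394 ≈ 0.261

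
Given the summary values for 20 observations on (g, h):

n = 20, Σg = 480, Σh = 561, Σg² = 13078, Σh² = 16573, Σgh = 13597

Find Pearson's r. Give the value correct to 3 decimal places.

r = (nΣgh − ΣgΣh) / √[(nΣg² − (Σg)²)(nΣh² − (Σh)²)]
Numerator: 20×13597 − 480×561 = 2660
Denominator: √[(261560 − 230400)(331460 − 314721)] = √[31160 × 16739] = 22838.2845
r = 2660 / 22838.2845 ≈ 0.116

0.116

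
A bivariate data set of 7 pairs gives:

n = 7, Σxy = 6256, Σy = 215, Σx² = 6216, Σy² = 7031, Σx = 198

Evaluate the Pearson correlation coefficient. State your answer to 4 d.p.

0.3404

r = (nΣxy − ΣxΣy) / √[(nΣx² − (Σx)²)(nΣy² − (Σy)²)]
Numerator: 7×6256 − 198×215 = 1222
Denominator: √[(43512 − 39204)(49217 − 46225)] = √[4308 × 2992] = 3590.2000
r = 1222 / 3590.2000 ≈ 0.3404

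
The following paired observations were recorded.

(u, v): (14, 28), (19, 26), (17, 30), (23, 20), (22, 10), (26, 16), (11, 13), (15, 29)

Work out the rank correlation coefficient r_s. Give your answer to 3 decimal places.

Rank u: 2, 5, 4, 7, 6, 8, 1, 3
Rank v: 6, 5, 8, 4, 1, 3, 2, 7
d = rank(u) − rank(v): -4, 0, -4, 3, 5, 5, -1, -4; Σd² = 108
ρ = 1 − 6Σd² / [n(n²−1)] = 1 − 6×108 / (8×63) = 1 − 648/504 ≈ -0.286

-0.286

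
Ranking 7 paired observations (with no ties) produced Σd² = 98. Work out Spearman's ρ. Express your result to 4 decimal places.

-0.7500

ρ = 1 − 6Σd² / [n(n²−1)] = 1 − 6×98 / (7×48)
  = 1 − 588/336 = 1 − 1.75000 ≈ -0.7500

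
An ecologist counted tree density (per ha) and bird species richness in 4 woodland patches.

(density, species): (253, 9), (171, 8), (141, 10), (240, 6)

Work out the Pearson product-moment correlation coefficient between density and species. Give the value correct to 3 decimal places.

n = 4, Σx = 805, Σy = 33, Σx² = 170731, Σy² = 281, Σxy = 6495
nΣxy − ΣxΣy = 25980 − 26565 = -585
nΣx² − (Σx)² = 682924 − 648025 = 34899; nΣy² − (Σy)² = 1124 − 1089 = 35
r = -585 / √(34899 × 35) = -585 / 1105.1991 ≈ -0.529

-0.529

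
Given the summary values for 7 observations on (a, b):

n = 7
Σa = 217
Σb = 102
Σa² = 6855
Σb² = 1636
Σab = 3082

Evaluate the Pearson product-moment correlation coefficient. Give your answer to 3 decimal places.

r = (nΣab − ΣaΣb) / √[(nΣa² − (Σa)²)(nΣb² − (Σb)²)]
Numerator: 7×3082 − 217×102 = -560
Denominator: √[(47985 − 47089)(11452 − 10404)] = √[896 × 1048] = 969.0243
r = -560 / 969.0243 ≈ -0.578

-0.578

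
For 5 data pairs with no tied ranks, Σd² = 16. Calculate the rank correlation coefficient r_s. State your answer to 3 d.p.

ρ = 1 − 6Σd² / [n(n²−1)] = 1 − 6×16 / (5×24)
  = 1 − 96/120 = 1 − 0.8000 ≈ 0.200

0.200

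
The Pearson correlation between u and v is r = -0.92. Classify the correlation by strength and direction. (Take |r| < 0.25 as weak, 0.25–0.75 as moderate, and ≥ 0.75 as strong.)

strong negative

r = -0.92 < 0 so the relationship is negative.
|r| = 0.92, which falls in the strong range.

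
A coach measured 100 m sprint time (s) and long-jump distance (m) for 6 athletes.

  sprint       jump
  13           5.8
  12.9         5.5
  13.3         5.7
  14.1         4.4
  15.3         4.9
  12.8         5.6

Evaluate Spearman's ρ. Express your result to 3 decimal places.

Rank sprint: 3, 2, 4, 5, 6, 1
Rank jump: 6, 3, 5, 1, 2, 4
d = rank(sprint) − rank(jump): -3, -1, -1, 4, 4, -3; Σd² = 52
ρ = 1 − 6Σd² / [n(n²−1)] = 1 − 6×52 / (6×35) = 1 − 312/210 ≈ -0.486

-0.486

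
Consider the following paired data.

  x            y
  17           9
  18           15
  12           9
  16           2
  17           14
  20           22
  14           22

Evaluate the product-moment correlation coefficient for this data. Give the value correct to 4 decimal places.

0.2993

n = 7, Σx = 114, Σy = 93, Σx² = 1898, Σy² = 1555, Σxy = 1549
nΣxy − ΣxΣy = 10843 − 10602 = 241
nΣx² − (Σx)² = 13286 − 12996 = 290; nΣy² − (Σy)² = 10885 − 8649 = 2236
r = 241 / √(290 × 2236) = 241 / 805.2577 ≈ 0.2993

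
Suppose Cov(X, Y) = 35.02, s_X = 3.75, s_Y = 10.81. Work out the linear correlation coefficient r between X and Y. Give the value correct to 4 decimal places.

r = Cov(X,Y) / (s_X · s_Y) = 35.02 / (3.75 × 10.81)
  = 35.02 / 40.5375 ≈ 0.8639

0.8639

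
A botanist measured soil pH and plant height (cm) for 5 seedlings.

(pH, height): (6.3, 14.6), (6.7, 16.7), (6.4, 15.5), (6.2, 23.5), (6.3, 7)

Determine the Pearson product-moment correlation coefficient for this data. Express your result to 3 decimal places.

-0.067

n = 5, Σx = 31.9, Σy = 77.3, Σx² = 203.67, Σy² = 1333.55, Σxy = 492.87
nΣxy − ΣxΣy = 2464.35 − 2465.87 = -1.52
nΣx² − (Σx)² = 1018.35 − 1017.61 = 0.74; nΣy² − (Σy)² = 6667.75 − 5975.29 = 692.46
r = -1.52 / √(0.74 × 692.46) = -1.52 / 22.6367 ≈ -0.067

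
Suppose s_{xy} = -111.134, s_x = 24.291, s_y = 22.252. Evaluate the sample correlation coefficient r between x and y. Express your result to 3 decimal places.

-0.206

r = Cov(x,y) / (s_x · s_y) = -111.134 / (24.291 × 22.252)
  = -111.134 / 540.5233 ≈ -0.206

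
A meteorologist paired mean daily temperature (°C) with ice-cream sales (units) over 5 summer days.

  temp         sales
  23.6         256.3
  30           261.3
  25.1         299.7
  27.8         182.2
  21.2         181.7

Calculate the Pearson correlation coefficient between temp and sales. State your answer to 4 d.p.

n = 5, Σx = 127.7, Σy = 1181.2, Σx² = 3309.25, Σy² = 289999.2, Σxy = 30327.35
nΣxy − ΣxΣy = 151636.75 − 150839.24 = 797.51
nΣx² − (Σx)² = 16546.25 − 16307.29 = 238.96; nΣy² − (Σy)² = 1449996 − 1395233.44 = 54762.56
r = 797.51 / √(238.96 × 54762.56) = 797.51 / 3617.4661 ≈ 0.2205

0.2205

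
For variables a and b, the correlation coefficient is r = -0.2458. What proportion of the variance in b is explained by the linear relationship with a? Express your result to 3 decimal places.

r² = (-0.2458)² = 0.060

0.060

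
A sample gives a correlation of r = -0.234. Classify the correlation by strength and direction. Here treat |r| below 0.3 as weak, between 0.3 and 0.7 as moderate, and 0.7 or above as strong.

weak negative

r = -0.234 < 0 so the relationship is negative.
|r| = 0.234, which falls in the weak range.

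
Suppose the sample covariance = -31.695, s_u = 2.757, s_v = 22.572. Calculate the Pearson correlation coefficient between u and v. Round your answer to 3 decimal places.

r = Cov(u,v) / (s_u · s_v) = -31.695 / (2.757 × 22.572)
  = -31.695 / 62.2310 ≈ -0.509

-0.509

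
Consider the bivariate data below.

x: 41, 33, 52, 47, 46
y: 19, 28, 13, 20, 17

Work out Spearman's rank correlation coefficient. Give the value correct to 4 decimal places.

-0.7000

Rank x: 2, 1, 5, 4, 3
Rank y: 3, 5, 1, 4, 2
d = rank(x) − rank(y): -1, -4, 4, 0, 1; Σd² = 34
ρ = 1 − 6Σd² / [n(n²−1)] = 1 − 6×34 / (5×24) = 1 − 204/120 ≈ -0.7000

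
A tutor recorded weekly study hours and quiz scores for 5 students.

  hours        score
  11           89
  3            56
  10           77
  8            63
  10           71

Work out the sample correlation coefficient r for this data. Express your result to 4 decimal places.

n = 5, Σx = 42, Σy = 356, Σx² = 394, Σy² = 25996, Σxy = 3131
nΣxy − ΣxΣy = 15655 − 14952 = 703
nΣx² − (Σx)² = 1970 − 1764 = 206; nΣy² − (Σy)² = 129980 − 126736 = 3244
r = 703 / √(206 × 3244) = 703 / 817.4742 ≈ 0.8600

0.8600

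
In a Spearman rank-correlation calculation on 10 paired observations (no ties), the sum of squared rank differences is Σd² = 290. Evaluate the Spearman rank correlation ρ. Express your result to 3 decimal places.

-0.758

ρ = 1 − 6Σd² / [n(n²−1)] = 1 − 6×290 / (10×99)
  = 1 − 1740/990 = 1 − 1.7576 ≈ -0.758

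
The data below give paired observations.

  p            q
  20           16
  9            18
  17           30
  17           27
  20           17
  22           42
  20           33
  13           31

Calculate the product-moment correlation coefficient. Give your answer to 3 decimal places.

0.311

n = 8, Σp = 138, Σq = 214, Σp² = 2512, Σq² = 6312, Σpq = 3778
nΣpq − ΣpΣq = 30224 − 29532 = 692
nΣp² − (Σp)² = 20096 − 19044 = 1052; nΣq² − (Σq)² = 50496 − 45796 = 4700
r = 692 / √(1052 × 4700) = 692 / 2223.6007 ≈ 0.311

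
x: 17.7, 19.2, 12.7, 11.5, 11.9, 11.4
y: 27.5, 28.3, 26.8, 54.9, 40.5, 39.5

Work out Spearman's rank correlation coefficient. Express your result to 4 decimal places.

Rank x: 5, 6, 4, 2, 3, 1
Rank y: 2, 3, 1, 6, 5, 4
d = rank(x) − rank(y): 3, 3, 3, -4, -2, -3; Σd² = 56
ρ = 1 − 6Σd² / [n(n²−1)] = 1 − 6×56 / (6×35) = 1 − 336/210 ≈ -0.6000

-0.6000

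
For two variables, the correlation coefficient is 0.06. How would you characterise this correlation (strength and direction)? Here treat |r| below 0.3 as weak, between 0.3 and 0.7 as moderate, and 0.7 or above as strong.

r = 0.06 > 0 so the relationship is positive.
|r| = 0.06, which falls in the weak range.

weak positive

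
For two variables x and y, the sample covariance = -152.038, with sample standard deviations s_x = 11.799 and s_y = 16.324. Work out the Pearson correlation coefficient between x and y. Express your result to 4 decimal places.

r = Cov(x,y) / (s_x · s_y) = -152.038 / (11.799 × 16.324)
  = -152.038 / 192.6069 ≈ -0.7894

-0.7894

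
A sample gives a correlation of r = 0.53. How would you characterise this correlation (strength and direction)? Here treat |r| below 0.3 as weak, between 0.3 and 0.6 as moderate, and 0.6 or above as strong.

moderate positive

r = 0.53 > 0 so the relationship is positive.
|r| = 0.53, which falls in the moderate range.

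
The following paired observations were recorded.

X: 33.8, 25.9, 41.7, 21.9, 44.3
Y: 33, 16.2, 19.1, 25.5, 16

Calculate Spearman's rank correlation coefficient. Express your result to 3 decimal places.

-0.500

Rank X: 3, 2, 4, 1, 5
Rank Y: 5, 2, 3, 4, 1
d = rank(X) − rank(Y): -2, 0, 1, -3, 4; Σd² = 30
ρ = 1 − 6Σd² / [n(n²−1)] = 1 − 6×30 / (5×24) = 1 − 180/120 ≈ -0.500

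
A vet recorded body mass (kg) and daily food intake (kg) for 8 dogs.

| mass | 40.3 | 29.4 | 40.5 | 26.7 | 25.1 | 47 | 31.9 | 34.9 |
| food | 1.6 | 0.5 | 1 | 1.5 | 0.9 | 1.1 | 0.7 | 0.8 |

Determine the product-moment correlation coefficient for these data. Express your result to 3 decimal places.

0.248

n = 8, Σx = 275.8, Σy = 8.1, Σx² = 9916.22, Σy² = 9.21, Σxy = 284.27
nΣxy − ΣxΣy = 2274.16 − 2233.98 = 40.18
nΣx² − (Σx)² = 79329.76 − 76065.64 = 3264.12; nΣy² − (Σy)² = 73.68 − 65.61 = 8.07
r = 40.18 / √(3264.12 × 8.07) = 40.18 / 162.3005 ≈ 0.248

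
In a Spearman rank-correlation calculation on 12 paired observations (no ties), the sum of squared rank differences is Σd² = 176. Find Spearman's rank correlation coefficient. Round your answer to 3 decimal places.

ρ = 1 − 6Σd² / [n(n²−1)] = 1 − 6×176 / (12×143)
  = 1 − 1056/1716 = 1 − 0.6154 ≈ 0.385

0.385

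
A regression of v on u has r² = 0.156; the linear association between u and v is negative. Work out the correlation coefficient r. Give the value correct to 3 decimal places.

-0.395

|r| = √0.156 = 0.395
The association is negative, so r = −0.395.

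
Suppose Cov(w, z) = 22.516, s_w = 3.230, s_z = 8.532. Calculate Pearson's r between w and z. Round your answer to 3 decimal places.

r = Cov(w,z) / (s_w · s_z) = 22.516 / (3.230 × 8.532)
  = 22.516 / 27.5584 ≈ 0.817

0.817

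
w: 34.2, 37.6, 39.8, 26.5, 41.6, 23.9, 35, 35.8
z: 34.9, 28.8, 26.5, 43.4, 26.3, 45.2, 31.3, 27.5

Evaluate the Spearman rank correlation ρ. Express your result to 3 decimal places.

-0.976

Rank w: 3, 6, 7, 2, 8, 1, 4, 5
Rank z: 6, 4, 2, 7, 1, 8, 5, 3
d = rank(w) − rank(z): -3, 2, 5, -5, 7, -7, -1, 2; Σd² = 166
ρ = 1 − 6Σd² / [n(n²−1)] = 1 − 6×166 / (8×63) = 1 − 996/504 ≈ -0.976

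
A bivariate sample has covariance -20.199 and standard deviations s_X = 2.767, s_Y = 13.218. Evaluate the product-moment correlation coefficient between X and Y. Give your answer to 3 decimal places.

-0.552

r = Cov(X,Y) / (s_X · s_Y) = -20.199 / (2.767 × 13.218)
  = -20.199 / 36.5742 ≈ -0.552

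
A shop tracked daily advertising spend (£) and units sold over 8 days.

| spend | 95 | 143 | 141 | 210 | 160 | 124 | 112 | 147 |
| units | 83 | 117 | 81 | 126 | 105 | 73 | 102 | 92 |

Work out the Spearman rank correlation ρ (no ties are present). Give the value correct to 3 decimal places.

Rank spend: 1, 5, 4, 8, 7, 3, 2, 6
Rank units: 3, 7, 2, 8, 6, 1, 5, 4
d = rank(spend) − rank(units): -2, -2, 2, 0, 1, 2, -3, 2; Σd² = 30
ρ = 1 − 6Σd² / [n(n²−1)] = 1 − 6×30 / (8×63) = 1 − 180/504 ≈ 0.643

0.643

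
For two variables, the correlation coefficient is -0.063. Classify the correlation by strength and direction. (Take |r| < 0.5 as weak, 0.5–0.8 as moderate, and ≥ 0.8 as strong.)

weak negative

r = -0.063 < 0 so the relationship is negative.
|r| = 0.063, which falls in the weak range.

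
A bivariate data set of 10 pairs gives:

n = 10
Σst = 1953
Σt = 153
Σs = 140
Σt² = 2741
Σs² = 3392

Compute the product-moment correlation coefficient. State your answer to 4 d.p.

r = (nΣst − ΣsΣt) / √[(nΣs² − (Σs)²)(nΣt² − (Σt)²)]
Numerator: 10×1953 − 140×153 = -1890
Denominator: √[(33920 − 19600)(27410 − 23409)] = √[14320 × 4001] = 7569.3012
r = -1890 / 7569.3012 ≈ -0.2497

-0.2497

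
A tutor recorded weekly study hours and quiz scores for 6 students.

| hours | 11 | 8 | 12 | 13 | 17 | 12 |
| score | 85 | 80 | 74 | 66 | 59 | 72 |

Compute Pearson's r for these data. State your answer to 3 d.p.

n = 6, Σx = 73, Σy = 436, Σx² = 931, Σy² = 32122, Σxy = 5188
nΣxy − ΣxΣy = 31128 − 31828 = -700
nΣx² − (Σx)² = 5586 − 5329 = 257; nΣy² − (Σy)² = 192732 − 190096 = 2636
r = -700 / √(257 × 2636) = -700 / 823.0747 ≈ -0.850

-0.850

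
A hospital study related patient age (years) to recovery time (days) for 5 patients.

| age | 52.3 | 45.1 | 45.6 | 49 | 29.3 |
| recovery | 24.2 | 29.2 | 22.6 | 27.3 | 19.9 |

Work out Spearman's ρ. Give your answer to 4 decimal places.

0.3000

Rank age: 5, 2, 3, 4, 1
Rank recovery: 3, 5, 2, 4, 1
d = rank(age) − rank(recovery): 2, -3, 1, 0, 0; Σd² = 14
ρ = 1 − 6Σd² / [n(n²−1)] = 1 − 6×14 / (5×24) = 1 − 84/120 ≈ 0.3000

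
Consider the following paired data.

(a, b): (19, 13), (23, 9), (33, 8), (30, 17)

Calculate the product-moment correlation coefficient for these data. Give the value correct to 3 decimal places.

-0.073

n = 4, Σa = 105, Σb = 47, Σa² = 2879, Σb² = 603, Σab = 1228
nΣab − ΣaΣb = 4912 − 4935 = -23
nΣa² − (Σa)² = 11516 − 11025 = 491; nΣb² − (Σb)² = 2412 − 2209 = 203
r = -23 / √(491 × 203) = -23 / 315.7103 ≈ -0.073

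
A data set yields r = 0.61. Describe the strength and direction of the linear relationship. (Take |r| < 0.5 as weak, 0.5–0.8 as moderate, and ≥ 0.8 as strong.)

moderate positive

r = 0.61 > 0 so the relationship is positive.
|r| = 0.61, which falls in the moderate range.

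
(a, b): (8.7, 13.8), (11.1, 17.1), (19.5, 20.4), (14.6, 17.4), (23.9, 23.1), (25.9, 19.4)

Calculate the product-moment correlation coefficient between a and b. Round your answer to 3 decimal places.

n = 6, Σa = 103.7, Σb = 111.2, Σa² = 2034.33, Σb² = 2111.74, Σab = 2016.26
nΣab − ΣaΣb = 12097.56 − 11531.44 = 566.12
nΣa² − (Σa)² = 12205.98 − 10753.69 = 1452.29; nΣb² − (Σb)² = 12670.44 − 12365.44 = 305
r = 566.12 / √(1452.29 × 305) = 566.12 / 665.5437 ≈ 0.851

0.851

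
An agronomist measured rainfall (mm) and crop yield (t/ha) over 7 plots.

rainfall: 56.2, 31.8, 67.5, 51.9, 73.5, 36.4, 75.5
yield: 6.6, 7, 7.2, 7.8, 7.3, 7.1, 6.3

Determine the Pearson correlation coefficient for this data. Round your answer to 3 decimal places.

n = 7, Σx = 392.8, Σy = 49.3, Σx² = 23847, Σy² = 348.63, Σxy = 2754.98
nΣxy − ΣxΣy = 19284.86 − 19365.04 = -80.18
nΣx² − (Σx)² = 166929 − 154291.84 = 12637.16; nΣy² − (Σy)² = 2440.41 − 2430.49 = 9.92
r = -80.18 / √(12637.16 × 9.92) = -80.18 / 354.0630 ≈ -0.226

-0.226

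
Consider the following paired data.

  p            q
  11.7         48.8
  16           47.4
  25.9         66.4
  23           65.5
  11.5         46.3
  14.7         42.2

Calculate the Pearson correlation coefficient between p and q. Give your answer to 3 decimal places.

0.907

n = 6, Σp = 102.8, Σq = 316.6, Σp² = 1941.04, Σq² = 17251.94, Σpq = 5708.41
nΣpq − ΣpΣq = 34250.46 − 32546.48 = 1703.98
nΣp² − (Σp)² = 11646.24 − 10567.84 = 1078.4; nΣq² − (Σq)² = 103511.64 − 100235.56 = 3276.08
r = 1703.98 / √(1078.4 × 3276.08) = 1703.98 / 1879.6076 ≈ 0.907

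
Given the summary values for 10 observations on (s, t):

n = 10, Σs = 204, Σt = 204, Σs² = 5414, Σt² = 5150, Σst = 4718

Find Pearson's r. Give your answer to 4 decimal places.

r = (nΣst − ΣsΣt) / √[(nΣs² − (Σs)²)(nΣt² − (Σt)²)]
Numerator: 10×4718 − 204×204 = 5564
Denominator: √[(54140 − 41616)(51500 − 41616)] = √[12524 × 9884] = 11125.9703
r = 5564 / 11125.9703 ≈ 0.5001

0.5001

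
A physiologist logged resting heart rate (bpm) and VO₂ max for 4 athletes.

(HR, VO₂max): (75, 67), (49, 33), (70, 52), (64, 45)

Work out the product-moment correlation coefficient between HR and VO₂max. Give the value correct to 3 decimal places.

0.949

n = 4, Σx = 258, Σy = 197, Σx² = 17022, Σy² = 10307, Σxy = 13162
nΣxy − ΣxΣy = 52648 − 50826 = 1822
nΣx² − (Σx)² = 68088 − 66564 = 1524; nΣy² − (Σy)² = 41228 − 38809 = 2419
r = 1822 / √(1524 × 2419) = 1822 / 1920.0406 ≈ 0.949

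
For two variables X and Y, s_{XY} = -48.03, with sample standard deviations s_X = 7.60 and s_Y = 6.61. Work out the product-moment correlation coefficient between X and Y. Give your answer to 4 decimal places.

r = Cov(X,Y) / (s_X · s_Y) = -48.03 / (7.60 × 6.61)
  = -48.03 / 50.2360 ≈ -0.9561

-0.9561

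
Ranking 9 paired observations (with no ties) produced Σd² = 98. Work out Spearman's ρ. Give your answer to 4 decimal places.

0.1833

ρ = 1 − 6Σd² / [n(n²−1)] = 1 − 6×98 / (9×80)
  = 1 − 588/720 = 1 − 0.81667 ≈ 0.1833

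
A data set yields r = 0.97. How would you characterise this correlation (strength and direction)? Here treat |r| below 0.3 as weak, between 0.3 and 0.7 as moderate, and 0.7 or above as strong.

r = 0.97 > 0 so the relationship is positive.
|r| = 0.97, which falls in the strong range.

strong positive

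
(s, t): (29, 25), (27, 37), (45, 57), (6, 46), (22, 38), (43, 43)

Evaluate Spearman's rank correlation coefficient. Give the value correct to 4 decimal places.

Rank s: 4, 3, 6, 1, 2, 5
Rank t: 1, 2, 6, 5, 3, 4
d = rank(s) − rank(t): 3, 1, 0, -4, -1, 1; Σd² = 28
ρ = 1 − 6Σd² / [n(n²−1)] = 1 − 6×28 / (6×35) = 1 − 168/210 ≈ 0.2000

0.2000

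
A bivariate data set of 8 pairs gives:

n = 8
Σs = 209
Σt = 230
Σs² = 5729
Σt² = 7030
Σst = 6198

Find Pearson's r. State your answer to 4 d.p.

r = (nΣst − ΣsΣt) / √[(nΣs² − (Σs)²)(nΣt² − (Σt)²)]
Numerator: 8×6198 − 209×230 = 1514
Denominator: √[(45832 − 43681)(56240 − 52900)] = √[2151 × 3340] = 2680.3619
r = 1514 / 2680.3619 ≈ 0.5648

0.5648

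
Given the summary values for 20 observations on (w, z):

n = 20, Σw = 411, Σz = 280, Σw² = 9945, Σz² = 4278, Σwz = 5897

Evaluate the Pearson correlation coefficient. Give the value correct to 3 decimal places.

0.195

r = (nΣwz − ΣwΣz) / √[(nΣw² − (Σw)²)(nΣz² − (Σz)²)]
Numerator: 20×5897 − 411×280 = 2860
Denominator: √[(198900 − 168921)(85560 − 78400)] = √[29979 × 7160] = 14650.9263
r = 2860 / 14650.9263 ≈ 0.195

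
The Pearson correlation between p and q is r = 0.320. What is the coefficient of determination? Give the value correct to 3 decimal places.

0.102

r² = (0.320)² = 0.102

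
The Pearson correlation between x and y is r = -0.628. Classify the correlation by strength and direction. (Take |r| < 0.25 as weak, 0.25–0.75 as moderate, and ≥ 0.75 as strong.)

r = -0.628 < 0 so the relationship is negative.
|r| = 0.628, which falls in the moderate range.

moderate negative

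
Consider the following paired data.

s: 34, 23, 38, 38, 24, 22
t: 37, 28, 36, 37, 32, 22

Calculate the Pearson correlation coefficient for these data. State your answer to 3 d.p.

0.866

n = 6, Σs = 179, Σt = 192, Σs² = 5633, Σt² = 6326, Σst = 5928
nΣst − ΣsΣt = 35568 − 34368 = 1200
nΣs² − (Σs)² = 33798 − 32041 = 1757; nΣt² − (Σt)² = 37956 − 36864 = 1092
r = 1200 / √(1757 × 1092) = 1200 / 1385.1513 ≈ 0.866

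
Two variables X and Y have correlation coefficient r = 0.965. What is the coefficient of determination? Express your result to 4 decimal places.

0.9312

r² = (0.965)² = 0.9312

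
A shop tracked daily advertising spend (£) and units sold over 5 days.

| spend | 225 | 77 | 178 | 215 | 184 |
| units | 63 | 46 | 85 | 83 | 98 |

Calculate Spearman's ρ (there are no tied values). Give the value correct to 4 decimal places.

Rank spend: 5, 1, 2, 4, 3
Rank units: 2, 1, 4, 3, 5
d = rank(spend) − rank(units): 3, 0, -2, 1, -2; Σd² = 18
ρ = 1 − 6Σd² / [n(n²−1)] = 1 − 6×18 / (5×24) = 1 − 108/120 ≈ 0.1000

0.1000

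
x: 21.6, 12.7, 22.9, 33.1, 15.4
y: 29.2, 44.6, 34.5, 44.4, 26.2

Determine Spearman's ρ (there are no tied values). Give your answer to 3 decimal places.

Rank x: 3, 1, 4, 5, 2
Rank y: 2, 5, 3, 4, 1
d = rank(x) − rank(y): 1, -4, 1, 1, 1; Σd² = 20
ρ = 1 − 6Σd² / [n(n²−1)] = 1 − 6×20 / (5×24) = 1 − 120/120 ≈ 0.000

0.000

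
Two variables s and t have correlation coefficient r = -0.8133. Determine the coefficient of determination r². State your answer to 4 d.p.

r² = (-0.8133)² = 0.6615

0.6615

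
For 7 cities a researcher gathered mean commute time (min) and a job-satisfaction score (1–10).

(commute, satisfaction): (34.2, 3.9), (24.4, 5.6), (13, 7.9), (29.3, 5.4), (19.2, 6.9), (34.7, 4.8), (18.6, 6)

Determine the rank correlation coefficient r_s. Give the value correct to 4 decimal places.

-0.9286

Rank commute: 6, 4, 1, 5, 3, 7, 2
Rank satisfaction: 1, 4, 7, 3, 6, 2, 5
d = rank(commute) − rank(satisfaction): 5, 0, -6, 2, -3, 5, -3; Σd² = 108
ρ = 1 − 6Σd² / [n(n²−1)] = 1 − 6×108 / (7×48) = 1 − 648/336 ≈ -0.9286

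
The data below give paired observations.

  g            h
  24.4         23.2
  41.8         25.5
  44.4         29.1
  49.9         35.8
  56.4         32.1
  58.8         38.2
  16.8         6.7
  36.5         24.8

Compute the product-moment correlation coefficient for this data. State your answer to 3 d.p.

0.918

n = 8, Σg = 329, Σh = 215.4, Σg² = 15056.86, Σh² = 6466.52, Σgh = 9784.8
nΣgh − ΣgΣh = 78278.4 − 70866.6 = 7411.8
nΣg² − (Σg)² = 120454.88 − 108241 = 12213.88; nΣh² − (Σh)² = 51732.16 − 46397.16 = 5335
r = 7411.8 / √(12213.88 × 5335) = 7411.8 / 8072.2395 ≈ 0.918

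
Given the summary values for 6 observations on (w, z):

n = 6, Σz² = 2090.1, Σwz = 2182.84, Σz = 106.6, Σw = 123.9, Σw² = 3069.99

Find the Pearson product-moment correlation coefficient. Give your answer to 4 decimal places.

-0.0582

r = (nΣwz − ΣwΣz) / √[(nΣw² − (Σw)²)(nΣz² − (Σz)²)]
Numerator: 6×2182.84 − 123.9×106.6 = -110.7
Denominator: √[(18419.94 − 15351.21)(12540.6 − 11363.56)] = √[3068.73 × 1177.04] = 1900.5310
r = -110.7 / 1900.5310 ≈ -0.0582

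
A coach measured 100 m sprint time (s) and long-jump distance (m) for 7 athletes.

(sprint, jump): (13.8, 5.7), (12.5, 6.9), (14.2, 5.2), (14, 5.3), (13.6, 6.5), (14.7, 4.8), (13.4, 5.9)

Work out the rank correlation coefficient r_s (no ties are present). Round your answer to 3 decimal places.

-0.964

Rank sprint: 4, 1, 6, 5, 3, 7, 2
Rank jump: 4, 7, 2, 3, 6, 1, 5
d = rank(sprint) − rank(jump): 0, -6, 4, 2, -3, 6, -3; Σd² = 110
ρ = 1 − 6Σd² / [n(n²−1)] = 1 − 6×110 / (7×48) = 1 − 660/336 ≈ -0.964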